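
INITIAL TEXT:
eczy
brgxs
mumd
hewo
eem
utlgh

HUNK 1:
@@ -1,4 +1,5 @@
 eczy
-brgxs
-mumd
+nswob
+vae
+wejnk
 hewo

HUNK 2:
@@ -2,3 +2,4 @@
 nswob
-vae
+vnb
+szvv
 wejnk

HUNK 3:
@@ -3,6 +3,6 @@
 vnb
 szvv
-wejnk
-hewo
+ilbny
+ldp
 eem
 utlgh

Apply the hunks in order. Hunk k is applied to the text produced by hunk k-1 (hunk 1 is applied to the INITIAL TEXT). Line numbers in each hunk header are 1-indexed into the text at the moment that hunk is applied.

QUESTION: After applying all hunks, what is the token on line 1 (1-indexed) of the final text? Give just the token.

Hunk 1: at line 1 remove [brgxs,mumd] add [nswob,vae,wejnk] -> 7 lines: eczy nswob vae wejnk hewo eem utlgh
Hunk 2: at line 2 remove [vae] add [vnb,szvv] -> 8 lines: eczy nswob vnb szvv wejnk hewo eem utlgh
Hunk 3: at line 3 remove [wejnk,hewo] add [ilbny,ldp] -> 8 lines: eczy nswob vnb szvv ilbny ldp eem utlgh
Final line 1: eczy

Answer: eczy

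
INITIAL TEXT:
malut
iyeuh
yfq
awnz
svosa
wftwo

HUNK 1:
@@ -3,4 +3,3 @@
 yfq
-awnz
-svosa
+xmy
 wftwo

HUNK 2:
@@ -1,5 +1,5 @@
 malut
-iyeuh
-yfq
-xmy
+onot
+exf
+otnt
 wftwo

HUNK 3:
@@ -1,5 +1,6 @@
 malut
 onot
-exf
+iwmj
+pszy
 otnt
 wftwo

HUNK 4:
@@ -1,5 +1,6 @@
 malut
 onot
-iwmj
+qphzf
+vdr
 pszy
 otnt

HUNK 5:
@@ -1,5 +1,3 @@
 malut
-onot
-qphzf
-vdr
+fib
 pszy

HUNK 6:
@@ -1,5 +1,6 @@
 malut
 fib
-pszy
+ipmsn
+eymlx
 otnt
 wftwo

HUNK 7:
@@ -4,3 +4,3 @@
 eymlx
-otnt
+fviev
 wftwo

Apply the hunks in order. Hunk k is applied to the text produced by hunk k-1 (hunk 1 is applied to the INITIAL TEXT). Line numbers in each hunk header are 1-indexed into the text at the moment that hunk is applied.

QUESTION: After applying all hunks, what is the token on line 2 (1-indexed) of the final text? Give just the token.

Hunk 1: at line 3 remove [awnz,svosa] add [xmy] -> 5 lines: malut iyeuh yfq xmy wftwo
Hunk 2: at line 1 remove [iyeuh,yfq,xmy] add [onot,exf,otnt] -> 5 lines: malut onot exf otnt wftwo
Hunk 3: at line 1 remove [exf] add [iwmj,pszy] -> 6 lines: malut onot iwmj pszy otnt wftwo
Hunk 4: at line 1 remove [iwmj] add [qphzf,vdr] -> 7 lines: malut onot qphzf vdr pszy otnt wftwo
Hunk 5: at line 1 remove [onot,qphzf,vdr] add [fib] -> 5 lines: malut fib pszy otnt wftwo
Hunk 6: at line 1 remove [pszy] add [ipmsn,eymlx] -> 6 lines: malut fib ipmsn eymlx otnt wftwo
Hunk 7: at line 4 remove [otnt] add [fviev] -> 6 lines: malut fib ipmsn eymlx fviev wftwo
Final line 2: fib

Answer: fib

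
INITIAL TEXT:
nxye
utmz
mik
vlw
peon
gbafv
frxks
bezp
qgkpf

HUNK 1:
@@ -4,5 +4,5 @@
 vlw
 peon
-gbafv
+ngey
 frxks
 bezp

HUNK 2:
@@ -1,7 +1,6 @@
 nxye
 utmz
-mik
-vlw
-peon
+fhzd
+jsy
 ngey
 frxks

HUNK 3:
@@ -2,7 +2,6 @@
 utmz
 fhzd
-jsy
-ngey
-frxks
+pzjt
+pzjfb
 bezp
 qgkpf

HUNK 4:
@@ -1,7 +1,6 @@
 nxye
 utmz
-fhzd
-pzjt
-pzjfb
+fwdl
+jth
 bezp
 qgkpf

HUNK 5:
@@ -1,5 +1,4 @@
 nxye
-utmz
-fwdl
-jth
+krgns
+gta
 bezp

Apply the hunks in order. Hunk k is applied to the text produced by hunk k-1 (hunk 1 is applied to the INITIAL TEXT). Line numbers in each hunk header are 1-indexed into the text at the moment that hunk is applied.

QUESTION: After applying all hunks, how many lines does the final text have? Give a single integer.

Hunk 1: at line 4 remove [gbafv] add [ngey] -> 9 lines: nxye utmz mik vlw peon ngey frxks bezp qgkpf
Hunk 2: at line 1 remove [mik,vlw,peon] add [fhzd,jsy] -> 8 lines: nxye utmz fhzd jsy ngey frxks bezp qgkpf
Hunk 3: at line 2 remove [jsy,ngey,frxks] add [pzjt,pzjfb] -> 7 lines: nxye utmz fhzd pzjt pzjfb bezp qgkpf
Hunk 4: at line 1 remove [fhzd,pzjt,pzjfb] add [fwdl,jth] -> 6 lines: nxye utmz fwdl jth bezp qgkpf
Hunk 5: at line 1 remove [utmz,fwdl,jth] add [krgns,gta] -> 5 lines: nxye krgns gta bezp qgkpf
Final line count: 5

Answer: 5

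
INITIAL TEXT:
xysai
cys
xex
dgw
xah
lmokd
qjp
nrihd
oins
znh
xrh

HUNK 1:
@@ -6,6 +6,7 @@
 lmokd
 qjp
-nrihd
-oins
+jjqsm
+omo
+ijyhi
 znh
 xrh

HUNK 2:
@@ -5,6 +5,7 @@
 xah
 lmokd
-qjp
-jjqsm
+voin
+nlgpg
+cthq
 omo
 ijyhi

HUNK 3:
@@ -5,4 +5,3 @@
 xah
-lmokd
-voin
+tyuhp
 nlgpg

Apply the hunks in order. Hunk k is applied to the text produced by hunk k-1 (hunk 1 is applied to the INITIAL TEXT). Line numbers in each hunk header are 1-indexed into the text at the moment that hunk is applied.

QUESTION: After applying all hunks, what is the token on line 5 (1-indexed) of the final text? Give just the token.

Answer: xah

Derivation:
Hunk 1: at line 6 remove [nrihd,oins] add [jjqsm,omo,ijyhi] -> 12 lines: xysai cys xex dgw xah lmokd qjp jjqsm omo ijyhi znh xrh
Hunk 2: at line 5 remove [qjp,jjqsm] add [voin,nlgpg,cthq] -> 13 lines: xysai cys xex dgw xah lmokd voin nlgpg cthq omo ijyhi znh xrh
Hunk 3: at line 5 remove [lmokd,voin] add [tyuhp] -> 12 lines: xysai cys xex dgw xah tyuhp nlgpg cthq omo ijyhi znh xrh
Final line 5: xah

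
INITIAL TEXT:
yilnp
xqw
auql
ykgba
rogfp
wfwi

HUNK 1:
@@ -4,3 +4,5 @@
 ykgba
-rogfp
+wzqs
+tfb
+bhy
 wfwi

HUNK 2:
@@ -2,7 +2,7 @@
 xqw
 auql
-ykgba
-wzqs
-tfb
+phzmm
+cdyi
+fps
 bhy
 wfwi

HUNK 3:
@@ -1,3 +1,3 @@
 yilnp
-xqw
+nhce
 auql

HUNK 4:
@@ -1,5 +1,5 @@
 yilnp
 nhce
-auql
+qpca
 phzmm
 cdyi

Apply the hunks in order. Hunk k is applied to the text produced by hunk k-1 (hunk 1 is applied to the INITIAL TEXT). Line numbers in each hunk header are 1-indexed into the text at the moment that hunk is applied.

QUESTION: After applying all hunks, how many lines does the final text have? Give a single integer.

Hunk 1: at line 4 remove [rogfp] add [wzqs,tfb,bhy] -> 8 lines: yilnp xqw auql ykgba wzqs tfb bhy wfwi
Hunk 2: at line 2 remove [ykgba,wzqs,tfb] add [phzmm,cdyi,fps] -> 8 lines: yilnp xqw auql phzmm cdyi fps bhy wfwi
Hunk 3: at line 1 remove [xqw] add [nhce] -> 8 lines: yilnp nhce auql phzmm cdyi fps bhy wfwi
Hunk 4: at line 1 remove [auql] add [qpca] -> 8 lines: yilnp nhce qpca phzmm cdyi fps bhy wfwi
Final line count: 8

Answer: 8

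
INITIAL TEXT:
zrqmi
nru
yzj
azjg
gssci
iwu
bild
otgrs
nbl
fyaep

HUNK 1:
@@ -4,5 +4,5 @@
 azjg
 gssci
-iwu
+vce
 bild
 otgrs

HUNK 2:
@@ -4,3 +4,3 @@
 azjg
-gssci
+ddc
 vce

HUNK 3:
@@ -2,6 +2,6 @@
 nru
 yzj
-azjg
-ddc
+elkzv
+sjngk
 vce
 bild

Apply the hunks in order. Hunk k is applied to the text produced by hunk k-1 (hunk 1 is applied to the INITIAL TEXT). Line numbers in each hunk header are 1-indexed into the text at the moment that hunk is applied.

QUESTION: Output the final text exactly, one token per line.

Answer: zrqmi
nru
yzj
elkzv
sjngk
vce
bild
otgrs
nbl
fyaep

Derivation:
Hunk 1: at line 4 remove [iwu] add [vce] -> 10 lines: zrqmi nru yzj azjg gssci vce bild otgrs nbl fyaep
Hunk 2: at line 4 remove [gssci] add [ddc] -> 10 lines: zrqmi nru yzj azjg ddc vce bild otgrs nbl fyaep
Hunk 3: at line 2 remove [azjg,ddc] add [elkzv,sjngk] -> 10 lines: zrqmi nru yzj elkzv sjngk vce bild otgrs nbl fyaep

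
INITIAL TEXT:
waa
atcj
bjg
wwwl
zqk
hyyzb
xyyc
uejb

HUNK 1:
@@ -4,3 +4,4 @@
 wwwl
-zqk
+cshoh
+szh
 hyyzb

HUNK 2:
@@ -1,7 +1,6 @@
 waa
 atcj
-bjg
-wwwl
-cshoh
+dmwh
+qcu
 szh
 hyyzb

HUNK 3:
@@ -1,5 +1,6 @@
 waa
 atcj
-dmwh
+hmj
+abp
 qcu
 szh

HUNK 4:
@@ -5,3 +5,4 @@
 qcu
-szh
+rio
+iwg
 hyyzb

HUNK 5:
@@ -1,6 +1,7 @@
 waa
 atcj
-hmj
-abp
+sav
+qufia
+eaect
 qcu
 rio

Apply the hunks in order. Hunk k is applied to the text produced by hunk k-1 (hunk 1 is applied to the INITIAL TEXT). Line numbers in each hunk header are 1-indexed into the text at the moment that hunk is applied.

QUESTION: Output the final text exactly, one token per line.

Hunk 1: at line 4 remove [zqk] add [cshoh,szh] -> 9 lines: waa atcj bjg wwwl cshoh szh hyyzb xyyc uejb
Hunk 2: at line 1 remove [bjg,wwwl,cshoh] add [dmwh,qcu] -> 8 lines: waa atcj dmwh qcu szh hyyzb xyyc uejb
Hunk 3: at line 1 remove [dmwh] add [hmj,abp] -> 9 lines: waa atcj hmj abp qcu szh hyyzb xyyc uejb
Hunk 4: at line 5 remove [szh] add [rio,iwg] -> 10 lines: waa atcj hmj abp qcu rio iwg hyyzb xyyc uejb
Hunk 5: at line 1 remove [hmj,abp] add [sav,qufia,eaect] -> 11 lines: waa atcj sav qufia eaect qcu rio iwg hyyzb xyyc uejb

Answer: waa
atcj
sav
qufia
eaect
qcu
rio
iwg
hyyzb
xyyc
uejb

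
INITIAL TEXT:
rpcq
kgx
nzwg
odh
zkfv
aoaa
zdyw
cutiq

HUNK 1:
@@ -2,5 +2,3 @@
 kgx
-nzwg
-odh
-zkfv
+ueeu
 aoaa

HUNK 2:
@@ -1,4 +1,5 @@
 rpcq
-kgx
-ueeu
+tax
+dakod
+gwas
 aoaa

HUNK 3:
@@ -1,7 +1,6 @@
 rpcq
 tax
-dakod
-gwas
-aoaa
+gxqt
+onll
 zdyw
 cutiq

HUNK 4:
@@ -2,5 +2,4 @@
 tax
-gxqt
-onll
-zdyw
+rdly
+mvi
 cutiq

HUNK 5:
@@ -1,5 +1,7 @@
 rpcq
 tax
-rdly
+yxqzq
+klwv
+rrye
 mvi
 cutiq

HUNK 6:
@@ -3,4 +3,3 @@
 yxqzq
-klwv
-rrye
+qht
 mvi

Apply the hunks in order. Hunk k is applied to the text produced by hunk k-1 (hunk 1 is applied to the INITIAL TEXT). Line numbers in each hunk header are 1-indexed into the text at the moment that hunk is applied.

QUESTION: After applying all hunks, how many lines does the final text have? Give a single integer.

Answer: 6

Derivation:
Hunk 1: at line 2 remove [nzwg,odh,zkfv] add [ueeu] -> 6 lines: rpcq kgx ueeu aoaa zdyw cutiq
Hunk 2: at line 1 remove [kgx,ueeu] add [tax,dakod,gwas] -> 7 lines: rpcq tax dakod gwas aoaa zdyw cutiq
Hunk 3: at line 1 remove [dakod,gwas,aoaa] add [gxqt,onll] -> 6 lines: rpcq tax gxqt onll zdyw cutiq
Hunk 4: at line 2 remove [gxqt,onll,zdyw] add [rdly,mvi] -> 5 lines: rpcq tax rdly mvi cutiq
Hunk 5: at line 1 remove [rdly] add [yxqzq,klwv,rrye] -> 7 lines: rpcq tax yxqzq klwv rrye mvi cutiq
Hunk 6: at line 3 remove [klwv,rrye] add [qht] -> 6 lines: rpcq tax yxqzq qht mvi cutiq
Final line count: 6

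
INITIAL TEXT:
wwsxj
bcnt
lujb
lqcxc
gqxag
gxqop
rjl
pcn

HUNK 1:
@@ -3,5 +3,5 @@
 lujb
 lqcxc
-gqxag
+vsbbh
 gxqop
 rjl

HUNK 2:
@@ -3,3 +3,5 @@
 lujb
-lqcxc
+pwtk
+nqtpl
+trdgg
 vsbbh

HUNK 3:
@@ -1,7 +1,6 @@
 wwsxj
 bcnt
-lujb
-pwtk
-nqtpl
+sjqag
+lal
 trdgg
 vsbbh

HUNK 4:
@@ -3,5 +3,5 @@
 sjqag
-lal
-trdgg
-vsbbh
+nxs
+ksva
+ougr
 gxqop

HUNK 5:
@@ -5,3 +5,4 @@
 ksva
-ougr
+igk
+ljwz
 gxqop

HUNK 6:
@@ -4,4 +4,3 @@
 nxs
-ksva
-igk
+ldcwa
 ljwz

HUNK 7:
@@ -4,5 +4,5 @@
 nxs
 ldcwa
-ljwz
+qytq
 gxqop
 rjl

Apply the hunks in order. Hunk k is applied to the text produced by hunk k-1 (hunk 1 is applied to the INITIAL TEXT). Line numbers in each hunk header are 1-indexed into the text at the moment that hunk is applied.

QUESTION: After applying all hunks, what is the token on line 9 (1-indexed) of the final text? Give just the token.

Hunk 1: at line 3 remove [gqxag] add [vsbbh] -> 8 lines: wwsxj bcnt lujb lqcxc vsbbh gxqop rjl pcn
Hunk 2: at line 3 remove [lqcxc] add [pwtk,nqtpl,trdgg] -> 10 lines: wwsxj bcnt lujb pwtk nqtpl trdgg vsbbh gxqop rjl pcn
Hunk 3: at line 1 remove [lujb,pwtk,nqtpl] add [sjqag,lal] -> 9 lines: wwsxj bcnt sjqag lal trdgg vsbbh gxqop rjl pcn
Hunk 4: at line 3 remove [lal,trdgg,vsbbh] add [nxs,ksva,ougr] -> 9 lines: wwsxj bcnt sjqag nxs ksva ougr gxqop rjl pcn
Hunk 5: at line 5 remove [ougr] add [igk,ljwz] -> 10 lines: wwsxj bcnt sjqag nxs ksva igk ljwz gxqop rjl pcn
Hunk 6: at line 4 remove [ksva,igk] add [ldcwa] -> 9 lines: wwsxj bcnt sjqag nxs ldcwa ljwz gxqop rjl pcn
Hunk 7: at line 4 remove [ljwz] add [qytq] -> 9 lines: wwsxj bcnt sjqag nxs ldcwa qytq gxqop rjl pcn
Final line 9: pcn

Answer: pcn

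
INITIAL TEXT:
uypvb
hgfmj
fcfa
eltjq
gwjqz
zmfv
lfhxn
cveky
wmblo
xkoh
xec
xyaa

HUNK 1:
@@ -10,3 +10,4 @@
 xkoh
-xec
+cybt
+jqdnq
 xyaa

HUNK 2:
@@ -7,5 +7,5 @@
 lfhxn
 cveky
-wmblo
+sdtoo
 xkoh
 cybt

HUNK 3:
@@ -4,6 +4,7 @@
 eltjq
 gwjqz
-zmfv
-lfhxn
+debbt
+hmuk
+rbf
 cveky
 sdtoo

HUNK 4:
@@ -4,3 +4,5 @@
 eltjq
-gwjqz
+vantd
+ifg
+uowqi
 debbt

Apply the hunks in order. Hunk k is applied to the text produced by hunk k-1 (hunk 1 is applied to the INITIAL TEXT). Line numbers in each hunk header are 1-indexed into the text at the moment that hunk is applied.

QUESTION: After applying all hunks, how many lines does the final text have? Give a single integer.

Answer: 16

Derivation:
Hunk 1: at line 10 remove [xec] add [cybt,jqdnq] -> 13 lines: uypvb hgfmj fcfa eltjq gwjqz zmfv lfhxn cveky wmblo xkoh cybt jqdnq xyaa
Hunk 2: at line 7 remove [wmblo] add [sdtoo] -> 13 lines: uypvb hgfmj fcfa eltjq gwjqz zmfv lfhxn cveky sdtoo xkoh cybt jqdnq xyaa
Hunk 3: at line 4 remove [zmfv,lfhxn] add [debbt,hmuk,rbf] -> 14 lines: uypvb hgfmj fcfa eltjq gwjqz debbt hmuk rbf cveky sdtoo xkoh cybt jqdnq xyaa
Hunk 4: at line 4 remove [gwjqz] add [vantd,ifg,uowqi] -> 16 lines: uypvb hgfmj fcfa eltjq vantd ifg uowqi debbt hmuk rbf cveky sdtoo xkoh cybt jqdnq xyaa
Final line count: 16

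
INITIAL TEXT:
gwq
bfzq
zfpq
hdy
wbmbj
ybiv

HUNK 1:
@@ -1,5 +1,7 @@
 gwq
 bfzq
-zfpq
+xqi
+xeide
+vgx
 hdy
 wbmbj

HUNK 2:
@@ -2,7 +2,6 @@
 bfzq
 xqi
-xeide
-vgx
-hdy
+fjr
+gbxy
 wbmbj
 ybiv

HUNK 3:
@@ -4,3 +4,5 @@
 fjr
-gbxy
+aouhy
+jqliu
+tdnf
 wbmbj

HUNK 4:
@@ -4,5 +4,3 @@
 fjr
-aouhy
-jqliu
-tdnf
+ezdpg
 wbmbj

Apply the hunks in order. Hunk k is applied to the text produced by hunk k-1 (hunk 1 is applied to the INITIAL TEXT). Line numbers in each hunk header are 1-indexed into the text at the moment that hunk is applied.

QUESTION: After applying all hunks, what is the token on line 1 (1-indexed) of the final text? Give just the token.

Hunk 1: at line 1 remove [zfpq] add [xqi,xeide,vgx] -> 8 lines: gwq bfzq xqi xeide vgx hdy wbmbj ybiv
Hunk 2: at line 2 remove [xeide,vgx,hdy] add [fjr,gbxy] -> 7 lines: gwq bfzq xqi fjr gbxy wbmbj ybiv
Hunk 3: at line 4 remove [gbxy] add [aouhy,jqliu,tdnf] -> 9 lines: gwq bfzq xqi fjr aouhy jqliu tdnf wbmbj ybiv
Hunk 4: at line 4 remove [aouhy,jqliu,tdnf] add [ezdpg] -> 7 lines: gwq bfzq xqi fjr ezdpg wbmbj ybiv
Final line 1: gwq

Answer: gwq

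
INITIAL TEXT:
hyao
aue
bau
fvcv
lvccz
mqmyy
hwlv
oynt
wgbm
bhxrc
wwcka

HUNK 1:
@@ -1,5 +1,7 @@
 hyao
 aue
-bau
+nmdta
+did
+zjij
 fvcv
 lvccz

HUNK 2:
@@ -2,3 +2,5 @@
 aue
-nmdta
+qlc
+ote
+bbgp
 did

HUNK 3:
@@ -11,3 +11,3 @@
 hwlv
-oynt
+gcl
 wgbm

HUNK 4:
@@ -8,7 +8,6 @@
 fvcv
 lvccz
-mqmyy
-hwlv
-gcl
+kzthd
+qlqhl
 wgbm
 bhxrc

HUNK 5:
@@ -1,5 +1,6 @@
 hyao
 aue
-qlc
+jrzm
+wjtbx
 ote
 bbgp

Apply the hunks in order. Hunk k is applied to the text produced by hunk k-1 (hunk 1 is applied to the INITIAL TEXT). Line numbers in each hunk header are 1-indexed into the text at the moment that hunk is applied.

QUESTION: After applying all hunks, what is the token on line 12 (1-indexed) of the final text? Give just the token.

Answer: qlqhl

Derivation:
Hunk 1: at line 1 remove [bau] add [nmdta,did,zjij] -> 13 lines: hyao aue nmdta did zjij fvcv lvccz mqmyy hwlv oynt wgbm bhxrc wwcka
Hunk 2: at line 2 remove [nmdta] add [qlc,ote,bbgp] -> 15 lines: hyao aue qlc ote bbgp did zjij fvcv lvccz mqmyy hwlv oynt wgbm bhxrc wwcka
Hunk 3: at line 11 remove [oynt] add [gcl] -> 15 lines: hyao aue qlc ote bbgp did zjij fvcv lvccz mqmyy hwlv gcl wgbm bhxrc wwcka
Hunk 4: at line 8 remove [mqmyy,hwlv,gcl] add [kzthd,qlqhl] -> 14 lines: hyao aue qlc ote bbgp did zjij fvcv lvccz kzthd qlqhl wgbm bhxrc wwcka
Hunk 5: at line 1 remove [qlc] add [jrzm,wjtbx] -> 15 lines: hyao aue jrzm wjtbx ote bbgp did zjij fvcv lvccz kzthd qlqhl wgbm bhxrc wwcka
Final line 12: qlqhl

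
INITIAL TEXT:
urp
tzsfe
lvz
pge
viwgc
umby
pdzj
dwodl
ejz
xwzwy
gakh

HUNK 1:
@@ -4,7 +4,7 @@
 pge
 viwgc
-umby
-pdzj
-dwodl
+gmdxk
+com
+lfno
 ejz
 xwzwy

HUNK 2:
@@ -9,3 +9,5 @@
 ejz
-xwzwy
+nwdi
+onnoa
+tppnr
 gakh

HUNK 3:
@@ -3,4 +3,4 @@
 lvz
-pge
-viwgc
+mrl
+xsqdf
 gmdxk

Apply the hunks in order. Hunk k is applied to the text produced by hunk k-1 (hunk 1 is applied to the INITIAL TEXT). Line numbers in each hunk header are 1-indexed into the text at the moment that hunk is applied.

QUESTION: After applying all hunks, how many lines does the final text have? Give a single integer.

Answer: 13

Derivation:
Hunk 1: at line 4 remove [umby,pdzj,dwodl] add [gmdxk,com,lfno] -> 11 lines: urp tzsfe lvz pge viwgc gmdxk com lfno ejz xwzwy gakh
Hunk 2: at line 9 remove [xwzwy] add [nwdi,onnoa,tppnr] -> 13 lines: urp tzsfe lvz pge viwgc gmdxk com lfno ejz nwdi onnoa tppnr gakh
Hunk 3: at line 3 remove [pge,viwgc] add [mrl,xsqdf] -> 13 lines: urp tzsfe lvz mrl xsqdf gmdxk com lfno ejz nwdi onnoa tppnr gakh
Final line count: 13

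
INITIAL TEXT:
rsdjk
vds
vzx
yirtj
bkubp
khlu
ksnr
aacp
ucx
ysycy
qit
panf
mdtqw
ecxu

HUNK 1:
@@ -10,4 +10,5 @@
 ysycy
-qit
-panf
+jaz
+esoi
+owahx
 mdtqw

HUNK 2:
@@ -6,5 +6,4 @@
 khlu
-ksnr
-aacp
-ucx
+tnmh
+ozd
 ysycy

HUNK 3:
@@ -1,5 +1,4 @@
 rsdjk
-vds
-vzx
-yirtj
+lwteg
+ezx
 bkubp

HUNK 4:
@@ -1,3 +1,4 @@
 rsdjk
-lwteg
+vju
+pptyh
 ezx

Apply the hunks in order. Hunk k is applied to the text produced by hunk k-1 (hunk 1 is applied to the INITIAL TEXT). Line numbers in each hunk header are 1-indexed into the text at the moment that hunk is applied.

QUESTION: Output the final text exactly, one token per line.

Hunk 1: at line 10 remove [qit,panf] add [jaz,esoi,owahx] -> 15 lines: rsdjk vds vzx yirtj bkubp khlu ksnr aacp ucx ysycy jaz esoi owahx mdtqw ecxu
Hunk 2: at line 6 remove [ksnr,aacp,ucx] add [tnmh,ozd] -> 14 lines: rsdjk vds vzx yirtj bkubp khlu tnmh ozd ysycy jaz esoi owahx mdtqw ecxu
Hunk 3: at line 1 remove [vds,vzx,yirtj] add [lwteg,ezx] -> 13 lines: rsdjk lwteg ezx bkubp khlu tnmh ozd ysycy jaz esoi owahx mdtqw ecxu
Hunk 4: at line 1 remove [lwteg] add [vju,pptyh] -> 14 lines: rsdjk vju pptyh ezx bkubp khlu tnmh ozd ysycy jaz esoi owahx mdtqw ecxu

Answer: rsdjk
vju
pptyh
ezx
bkubp
khlu
tnmh
ozd
ysycy
jaz
esoi
owahx
mdtqw
ecxu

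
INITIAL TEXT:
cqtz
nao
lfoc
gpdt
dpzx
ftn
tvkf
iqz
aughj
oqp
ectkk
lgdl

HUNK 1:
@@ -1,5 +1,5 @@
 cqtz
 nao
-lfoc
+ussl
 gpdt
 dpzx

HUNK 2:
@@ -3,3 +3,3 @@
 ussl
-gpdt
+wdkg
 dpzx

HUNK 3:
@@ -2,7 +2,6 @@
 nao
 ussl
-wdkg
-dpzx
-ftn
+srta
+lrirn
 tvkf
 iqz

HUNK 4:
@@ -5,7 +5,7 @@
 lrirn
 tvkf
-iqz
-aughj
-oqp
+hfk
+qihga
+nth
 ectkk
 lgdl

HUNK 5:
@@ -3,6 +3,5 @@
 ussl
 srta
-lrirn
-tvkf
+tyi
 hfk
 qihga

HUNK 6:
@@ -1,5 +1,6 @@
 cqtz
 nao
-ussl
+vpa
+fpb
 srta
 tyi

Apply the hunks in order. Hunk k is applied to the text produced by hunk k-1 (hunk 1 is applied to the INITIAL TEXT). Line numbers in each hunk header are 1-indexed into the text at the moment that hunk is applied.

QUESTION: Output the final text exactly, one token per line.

Hunk 1: at line 1 remove [lfoc] add [ussl] -> 12 lines: cqtz nao ussl gpdt dpzx ftn tvkf iqz aughj oqp ectkk lgdl
Hunk 2: at line 3 remove [gpdt] add [wdkg] -> 12 lines: cqtz nao ussl wdkg dpzx ftn tvkf iqz aughj oqp ectkk lgdl
Hunk 3: at line 2 remove [wdkg,dpzx,ftn] add [srta,lrirn] -> 11 lines: cqtz nao ussl srta lrirn tvkf iqz aughj oqp ectkk lgdl
Hunk 4: at line 5 remove [iqz,aughj,oqp] add [hfk,qihga,nth] -> 11 lines: cqtz nao ussl srta lrirn tvkf hfk qihga nth ectkk lgdl
Hunk 5: at line 3 remove [lrirn,tvkf] add [tyi] -> 10 lines: cqtz nao ussl srta tyi hfk qihga nth ectkk lgdl
Hunk 6: at line 1 remove [ussl] add [vpa,fpb] -> 11 lines: cqtz nao vpa fpb srta tyi hfk qihga nth ectkk lgdl

Answer: cqtz
nao
vpa
fpb
srta
tyi
hfk
qihga
nth
ectkk
lgdl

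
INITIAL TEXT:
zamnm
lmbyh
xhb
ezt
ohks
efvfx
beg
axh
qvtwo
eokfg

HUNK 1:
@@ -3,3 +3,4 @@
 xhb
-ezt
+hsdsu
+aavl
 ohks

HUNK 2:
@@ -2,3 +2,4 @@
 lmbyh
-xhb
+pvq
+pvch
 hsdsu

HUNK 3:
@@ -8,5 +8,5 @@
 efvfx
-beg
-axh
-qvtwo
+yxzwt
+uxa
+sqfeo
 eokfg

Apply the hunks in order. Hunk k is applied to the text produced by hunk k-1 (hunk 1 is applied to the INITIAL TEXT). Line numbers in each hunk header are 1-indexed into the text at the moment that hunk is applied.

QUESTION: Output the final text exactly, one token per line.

Hunk 1: at line 3 remove [ezt] add [hsdsu,aavl] -> 11 lines: zamnm lmbyh xhb hsdsu aavl ohks efvfx beg axh qvtwo eokfg
Hunk 2: at line 2 remove [xhb] add [pvq,pvch] -> 12 lines: zamnm lmbyh pvq pvch hsdsu aavl ohks efvfx beg axh qvtwo eokfg
Hunk 3: at line 8 remove [beg,axh,qvtwo] add [yxzwt,uxa,sqfeo] -> 12 lines: zamnm lmbyh pvq pvch hsdsu aavl ohks efvfx yxzwt uxa sqfeo eokfg

Answer: zamnm
lmbyh
pvq
pvch
hsdsu
aavl
ohks
efvfx
yxzwt
uxa
sqfeo
eokfg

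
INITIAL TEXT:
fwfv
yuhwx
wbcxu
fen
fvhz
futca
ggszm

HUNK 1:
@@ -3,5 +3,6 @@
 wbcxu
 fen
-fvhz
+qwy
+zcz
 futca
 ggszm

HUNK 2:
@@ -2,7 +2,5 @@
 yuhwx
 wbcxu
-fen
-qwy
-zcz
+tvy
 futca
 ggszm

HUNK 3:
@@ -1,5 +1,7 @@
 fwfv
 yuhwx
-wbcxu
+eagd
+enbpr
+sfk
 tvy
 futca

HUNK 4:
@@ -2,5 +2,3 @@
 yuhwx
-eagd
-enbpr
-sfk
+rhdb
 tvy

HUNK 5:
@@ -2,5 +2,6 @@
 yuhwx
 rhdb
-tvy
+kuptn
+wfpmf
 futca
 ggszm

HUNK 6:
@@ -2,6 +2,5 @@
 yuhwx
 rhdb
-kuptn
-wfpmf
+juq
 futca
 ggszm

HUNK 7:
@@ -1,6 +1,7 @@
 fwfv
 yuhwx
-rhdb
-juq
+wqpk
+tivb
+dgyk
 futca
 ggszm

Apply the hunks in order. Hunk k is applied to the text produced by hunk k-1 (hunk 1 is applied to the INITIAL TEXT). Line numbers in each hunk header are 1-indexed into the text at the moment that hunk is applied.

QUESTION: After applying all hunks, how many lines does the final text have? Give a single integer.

Hunk 1: at line 3 remove [fvhz] add [qwy,zcz] -> 8 lines: fwfv yuhwx wbcxu fen qwy zcz futca ggszm
Hunk 2: at line 2 remove [fen,qwy,zcz] add [tvy] -> 6 lines: fwfv yuhwx wbcxu tvy futca ggszm
Hunk 3: at line 1 remove [wbcxu] add [eagd,enbpr,sfk] -> 8 lines: fwfv yuhwx eagd enbpr sfk tvy futca ggszm
Hunk 4: at line 2 remove [eagd,enbpr,sfk] add [rhdb] -> 6 lines: fwfv yuhwx rhdb tvy futca ggszm
Hunk 5: at line 2 remove [tvy] add [kuptn,wfpmf] -> 7 lines: fwfv yuhwx rhdb kuptn wfpmf futca ggszm
Hunk 6: at line 2 remove [kuptn,wfpmf] add [juq] -> 6 lines: fwfv yuhwx rhdb juq futca ggszm
Hunk 7: at line 1 remove [rhdb,juq] add [wqpk,tivb,dgyk] -> 7 lines: fwfv yuhwx wqpk tivb dgyk futca ggszm
Final line count: 7

Answer: 7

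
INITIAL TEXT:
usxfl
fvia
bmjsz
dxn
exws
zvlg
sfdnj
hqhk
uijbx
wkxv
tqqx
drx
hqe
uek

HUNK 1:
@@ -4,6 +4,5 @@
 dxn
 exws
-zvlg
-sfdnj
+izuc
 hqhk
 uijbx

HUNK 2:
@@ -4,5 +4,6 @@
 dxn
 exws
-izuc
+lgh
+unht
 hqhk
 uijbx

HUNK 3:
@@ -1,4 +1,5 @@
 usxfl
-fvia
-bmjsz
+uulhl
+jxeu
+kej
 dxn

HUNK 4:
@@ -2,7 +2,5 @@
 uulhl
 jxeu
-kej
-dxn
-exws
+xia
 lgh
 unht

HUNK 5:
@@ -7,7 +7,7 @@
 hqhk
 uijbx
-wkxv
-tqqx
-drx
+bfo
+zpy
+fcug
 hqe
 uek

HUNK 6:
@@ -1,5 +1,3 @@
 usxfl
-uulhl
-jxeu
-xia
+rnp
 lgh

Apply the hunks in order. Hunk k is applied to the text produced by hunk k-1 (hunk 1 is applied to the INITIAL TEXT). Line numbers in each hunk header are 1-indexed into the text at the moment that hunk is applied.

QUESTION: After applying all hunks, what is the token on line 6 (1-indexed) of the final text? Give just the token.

Answer: uijbx

Derivation:
Hunk 1: at line 4 remove [zvlg,sfdnj] add [izuc] -> 13 lines: usxfl fvia bmjsz dxn exws izuc hqhk uijbx wkxv tqqx drx hqe uek
Hunk 2: at line 4 remove [izuc] add [lgh,unht] -> 14 lines: usxfl fvia bmjsz dxn exws lgh unht hqhk uijbx wkxv tqqx drx hqe uek
Hunk 3: at line 1 remove [fvia,bmjsz] add [uulhl,jxeu,kej] -> 15 lines: usxfl uulhl jxeu kej dxn exws lgh unht hqhk uijbx wkxv tqqx drx hqe uek
Hunk 4: at line 2 remove [kej,dxn,exws] add [xia] -> 13 lines: usxfl uulhl jxeu xia lgh unht hqhk uijbx wkxv tqqx drx hqe uek
Hunk 5: at line 7 remove [wkxv,tqqx,drx] add [bfo,zpy,fcug] -> 13 lines: usxfl uulhl jxeu xia lgh unht hqhk uijbx bfo zpy fcug hqe uek
Hunk 6: at line 1 remove [uulhl,jxeu,xia] add [rnp] -> 11 lines: usxfl rnp lgh unht hqhk uijbx bfo zpy fcug hqe uek
Final line 6: uijbx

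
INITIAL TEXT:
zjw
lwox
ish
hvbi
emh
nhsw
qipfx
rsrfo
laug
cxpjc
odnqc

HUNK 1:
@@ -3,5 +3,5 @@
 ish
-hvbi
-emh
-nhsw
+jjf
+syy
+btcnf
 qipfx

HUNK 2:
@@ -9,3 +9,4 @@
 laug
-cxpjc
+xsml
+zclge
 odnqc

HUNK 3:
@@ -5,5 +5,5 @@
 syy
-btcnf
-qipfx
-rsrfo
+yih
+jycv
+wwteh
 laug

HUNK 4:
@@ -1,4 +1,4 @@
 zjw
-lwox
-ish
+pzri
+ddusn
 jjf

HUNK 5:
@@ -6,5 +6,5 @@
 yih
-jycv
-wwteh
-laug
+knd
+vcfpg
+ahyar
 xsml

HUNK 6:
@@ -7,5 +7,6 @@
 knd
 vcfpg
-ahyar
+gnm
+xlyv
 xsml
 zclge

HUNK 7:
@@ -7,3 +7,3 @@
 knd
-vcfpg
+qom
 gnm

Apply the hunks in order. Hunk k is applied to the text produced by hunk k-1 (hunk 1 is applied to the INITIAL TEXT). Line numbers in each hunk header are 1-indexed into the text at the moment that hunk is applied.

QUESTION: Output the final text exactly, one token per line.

Answer: zjw
pzri
ddusn
jjf
syy
yih
knd
qom
gnm
xlyv
xsml
zclge
odnqc

Derivation:
Hunk 1: at line 3 remove [hvbi,emh,nhsw] add [jjf,syy,btcnf] -> 11 lines: zjw lwox ish jjf syy btcnf qipfx rsrfo laug cxpjc odnqc
Hunk 2: at line 9 remove [cxpjc] add [xsml,zclge] -> 12 lines: zjw lwox ish jjf syy btcnf qipfx rsrfo laug xsml zclge odnqc
Hunk 3: at line 5 remove [btcnf,qipfx,rsrfo] add [yih,jycv,wwteh] -> 12 lines: zjw lwox ish jjf syy yih jycv wwteh laug xsml zclge odnqc
Hunk 4: at line 1 remove [lwox,ish] add [pzri,ddusn] -> 12 lines: zjw pzri ddusn jjf syy yih jycv wwteh laug xsml zclge odnqc
Hunk 5: at line 6 remove [jycv,wwteh,laug] add [knd,vcfpg,ahyar] -> 12 lines: zjw pzri ddusn jjf syy yih knd vcfpg ahyar xsml zclge odnqc
Hunk 6: at line 7 remove [ahyar] add [gnm,xlyv] -> 13 lines: zjw pzri ddusn jjf syy yih knd vcfpg gnm xlyv xsml zclge odnqc
Hunk 7: at line 7 remove [vcfpg] add [qom] -> 13 lines: zjw pzri ddusn jjf syy yih knd qom gnm xlyv xsml zclge odnqc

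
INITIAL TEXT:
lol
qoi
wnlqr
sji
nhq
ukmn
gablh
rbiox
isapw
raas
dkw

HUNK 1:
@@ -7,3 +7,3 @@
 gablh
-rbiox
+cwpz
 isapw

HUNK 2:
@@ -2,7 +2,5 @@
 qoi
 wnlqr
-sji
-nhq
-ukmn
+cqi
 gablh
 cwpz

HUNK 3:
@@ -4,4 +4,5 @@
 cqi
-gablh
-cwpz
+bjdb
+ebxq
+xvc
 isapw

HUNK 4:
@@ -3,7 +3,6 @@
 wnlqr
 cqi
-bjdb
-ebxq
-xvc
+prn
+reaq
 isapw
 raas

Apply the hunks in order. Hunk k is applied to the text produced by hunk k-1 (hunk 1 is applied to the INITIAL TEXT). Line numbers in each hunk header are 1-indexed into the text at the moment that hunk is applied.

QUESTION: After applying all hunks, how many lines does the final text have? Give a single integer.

Hunk 1: at line 7 remove [rbiox] add [cwpz] -> 11 lines: lol qoi wnlqr sji nhq ukmn gablh cwpz isapw raas dkw
Hunk 2: at line 2 remove [sji,nhq,ukmn] add [cqi] -> 9 lines: lol qoi wnlqr cqi gablh cwpz isapw raas dkw
Hunk 3: at line 4 remove [gablh,cwpz] add [bjdb,ebxq,xvc] -> 10 lines: lol qoi wnlqr cqi bjdb ebxq xvc isapw raas dkw
Hunk 4: at line 3 remove [bjdb,ebxq,xvc] add [prn,reaq] -> 9 lines: lol qoi wnlqr cqi prn reaq isapw raas dkw
Final line count: 9

Answer: 9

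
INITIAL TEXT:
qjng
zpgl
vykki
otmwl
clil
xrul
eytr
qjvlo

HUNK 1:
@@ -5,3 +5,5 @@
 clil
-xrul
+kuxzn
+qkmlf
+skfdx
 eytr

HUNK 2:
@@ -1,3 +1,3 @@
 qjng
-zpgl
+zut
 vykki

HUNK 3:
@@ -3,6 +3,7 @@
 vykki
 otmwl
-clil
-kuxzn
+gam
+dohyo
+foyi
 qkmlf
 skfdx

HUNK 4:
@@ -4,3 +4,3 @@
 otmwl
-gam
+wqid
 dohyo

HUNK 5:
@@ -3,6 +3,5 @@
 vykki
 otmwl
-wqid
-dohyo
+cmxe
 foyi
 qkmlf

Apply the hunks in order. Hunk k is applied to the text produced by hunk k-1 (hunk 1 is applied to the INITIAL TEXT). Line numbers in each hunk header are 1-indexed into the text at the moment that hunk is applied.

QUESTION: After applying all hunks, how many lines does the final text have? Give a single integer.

Hunk 1: at line 5 remove [xrul] add [kuxzn,qkmlf,skfdx] -> 10 lines: qjng zpgl vykki otmwl clil kuxzn qkmlf skfdx eytr qjvlo
Hunk 2: at line 1 remove [zpgl] add [zut] -> 10 lines: qjng zut vykki otmwl clil kuxzn qkmlf skfdx eytr qjvlo
Hunk 3: at line 3 remove [clil,kuxzn] add [gam,dohyo,foyi] -> 11 lines: qjng zut vykki otmwl gam dohyo foyi qkmlf skfdx eytr qjvlo
Hunk 4: at line 4 remove [gam] add [wqid] -> 11 lines: qjng zut vykki otmwl wqid dohyo foyi qkmlf skfdx eytr qjvlo
Hunk 5: at line 3 remove [wqid,dohyo] add [cmxe] -> 10 lines: qjng zut vykki otmwl cmxe foyi qkmlf skfdx eytr qjvlo
Final line count: 10

Answer: 10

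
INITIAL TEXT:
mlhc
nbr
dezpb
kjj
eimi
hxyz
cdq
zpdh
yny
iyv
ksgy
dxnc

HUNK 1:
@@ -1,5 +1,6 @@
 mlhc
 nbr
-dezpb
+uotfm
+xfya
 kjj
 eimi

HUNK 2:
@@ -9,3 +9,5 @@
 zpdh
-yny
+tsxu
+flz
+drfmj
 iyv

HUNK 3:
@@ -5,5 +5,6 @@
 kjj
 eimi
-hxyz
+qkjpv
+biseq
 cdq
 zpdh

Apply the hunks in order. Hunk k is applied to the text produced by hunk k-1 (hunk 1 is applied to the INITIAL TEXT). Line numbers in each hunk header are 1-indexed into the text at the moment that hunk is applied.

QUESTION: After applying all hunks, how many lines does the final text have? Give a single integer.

Answer: 16

Derivation:
Hunk 1: at line 1 remove [dezpb] add [uotfm,xfya] -> 13 lines: mlhc nbr uotfm xfya kjj eimi hxyz cdq zpdh yny iyv ksgy dxnc
Hunk 2: at line 9 remove [yny] add [tsxu,flz,drfmj] -> 15 lines: mlhc nbr uotfm xfya kjj eimi hxyz cdq zpdh tsxu flz drfmj iyv ksgy dxnc
Hunk 3: at line 5 remove [hxyz] add [qkjpv,biseq] -> 16 lines: mlhc nbr uotfm xfya kjj eimi qkjpv biseq cdq zpdh tsxu flz drfmj iyv ksgy dxnc
Final line count: 16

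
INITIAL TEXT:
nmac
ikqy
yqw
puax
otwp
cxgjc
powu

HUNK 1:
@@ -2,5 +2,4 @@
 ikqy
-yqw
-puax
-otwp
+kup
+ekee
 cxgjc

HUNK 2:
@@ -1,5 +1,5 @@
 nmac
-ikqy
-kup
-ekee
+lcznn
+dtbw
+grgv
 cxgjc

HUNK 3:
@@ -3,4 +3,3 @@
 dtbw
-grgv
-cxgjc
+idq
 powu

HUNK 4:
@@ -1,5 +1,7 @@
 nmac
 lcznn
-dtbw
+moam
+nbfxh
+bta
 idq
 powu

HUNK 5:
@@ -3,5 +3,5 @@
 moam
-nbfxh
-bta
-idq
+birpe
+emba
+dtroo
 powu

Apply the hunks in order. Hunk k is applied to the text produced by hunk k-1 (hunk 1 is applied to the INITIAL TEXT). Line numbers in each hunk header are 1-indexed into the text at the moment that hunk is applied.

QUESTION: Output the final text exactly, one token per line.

Hunk 1: at line 2 remove [yqw,puax,otwp] add [kup,ekee] -> 6 lines: nmac ikqy kup ekee cxgjc powu
Hunk 2: at line 1 remove [ikqy,kup,ekee] add [lcznn,dtbw,grgv] -> 6 lines: nmac lcznn dtbw grgv cxgjc powu
Hunk 3: at line 3 remove [grgv,cxgjc] add [idq] -> 5 lines: nmac lcznn dtbw idq powu
Hunk 4: at line 1 remove [dtbw] add [moam,nbfxh,bta] -> 7 lines: nmac lcznn moam nbfxh bta idq powu
Hunk 5: at line 3 remove [nbfxh,bta,idq] add [birpe,emba,dtroo] -> 7 lines: nmac lcznn moam birpe emba dtroo powu

Answer: nmac
lcznn
moam
birpe
emba
dtroo
powu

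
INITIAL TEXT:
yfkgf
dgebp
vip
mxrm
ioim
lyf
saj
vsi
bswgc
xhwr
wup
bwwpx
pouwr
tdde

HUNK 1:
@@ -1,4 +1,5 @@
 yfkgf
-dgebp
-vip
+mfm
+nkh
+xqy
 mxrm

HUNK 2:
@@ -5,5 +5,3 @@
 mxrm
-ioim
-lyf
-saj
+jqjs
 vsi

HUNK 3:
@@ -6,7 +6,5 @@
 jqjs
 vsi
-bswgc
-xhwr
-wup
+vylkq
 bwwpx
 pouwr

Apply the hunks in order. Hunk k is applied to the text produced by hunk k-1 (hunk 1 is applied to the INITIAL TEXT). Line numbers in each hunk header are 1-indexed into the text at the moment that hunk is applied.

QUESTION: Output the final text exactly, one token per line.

Hunk 1: at line 1 remove [dgebp,vip] add [mfm,nkh,xqy] -> 15 lines: yfkgf mfm nkh xqy mxrm ioim lyf saj vsi bswgc xhwr wup bwwpx pouwr tdde
Hunk 2: at line 5 remove [ioim,lyf,saj] add [jqjs] -> 13 lines: yfkgf mfm nkh xqy mxrm jqjs vsi bswgc xhwr wup bwwpx pouwr tdde
Hunk 3: at line 6 remove [bswgc,xhwr,wup] add [vylkq] -> 11 lines: yfkgf mfm nkh xqy mxrm jqjs vsi vylkq bwwpx pouwr tdde

Answer: yfkgf
mfm
nkh
xqy
mxrm
jqjs
vsi
vylkq
bwwpx
pouwr
tdde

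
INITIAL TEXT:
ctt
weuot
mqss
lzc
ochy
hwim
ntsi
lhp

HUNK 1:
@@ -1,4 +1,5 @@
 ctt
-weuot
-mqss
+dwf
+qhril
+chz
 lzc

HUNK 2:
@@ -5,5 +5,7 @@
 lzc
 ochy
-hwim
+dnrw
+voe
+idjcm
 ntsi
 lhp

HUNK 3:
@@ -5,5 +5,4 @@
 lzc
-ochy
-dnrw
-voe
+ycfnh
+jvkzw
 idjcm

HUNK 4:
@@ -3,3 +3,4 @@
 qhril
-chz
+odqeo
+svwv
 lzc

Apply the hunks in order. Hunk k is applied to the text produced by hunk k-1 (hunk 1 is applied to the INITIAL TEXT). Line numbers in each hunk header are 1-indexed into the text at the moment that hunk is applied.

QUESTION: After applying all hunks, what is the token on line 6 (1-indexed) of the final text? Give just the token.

Hunk 1: at line 1 remove [weuot,mqss] add [dwf,qhril,chz] -> 9 lines: ctt dwf qhril chz lzc ochy hwim ntsi lhp
Hunk 2: at line 5 remove [hwim] add [dnrw,voe,idjcm] -> 11 lines: ctt dwf qhril chz lzc ochy dnrw voe idjcm ntsi lhp
Hunk 3: at line 5 remove [ochy,dnrw,voe] add [ycfnh,jvkzw] -> 10 lines: ctt dwf qhril chz lzc ycfnh jvkzw idjcm ntsi lhp
Hunk 4: at line 3 remove [chz] add [odqeo,svwv] -> 11 lines: ctt dwf qhril odqeo svwv lzc ycfnh jvkzw idjcm ntsi lhp
Final line 6: lzc

Answer: lzc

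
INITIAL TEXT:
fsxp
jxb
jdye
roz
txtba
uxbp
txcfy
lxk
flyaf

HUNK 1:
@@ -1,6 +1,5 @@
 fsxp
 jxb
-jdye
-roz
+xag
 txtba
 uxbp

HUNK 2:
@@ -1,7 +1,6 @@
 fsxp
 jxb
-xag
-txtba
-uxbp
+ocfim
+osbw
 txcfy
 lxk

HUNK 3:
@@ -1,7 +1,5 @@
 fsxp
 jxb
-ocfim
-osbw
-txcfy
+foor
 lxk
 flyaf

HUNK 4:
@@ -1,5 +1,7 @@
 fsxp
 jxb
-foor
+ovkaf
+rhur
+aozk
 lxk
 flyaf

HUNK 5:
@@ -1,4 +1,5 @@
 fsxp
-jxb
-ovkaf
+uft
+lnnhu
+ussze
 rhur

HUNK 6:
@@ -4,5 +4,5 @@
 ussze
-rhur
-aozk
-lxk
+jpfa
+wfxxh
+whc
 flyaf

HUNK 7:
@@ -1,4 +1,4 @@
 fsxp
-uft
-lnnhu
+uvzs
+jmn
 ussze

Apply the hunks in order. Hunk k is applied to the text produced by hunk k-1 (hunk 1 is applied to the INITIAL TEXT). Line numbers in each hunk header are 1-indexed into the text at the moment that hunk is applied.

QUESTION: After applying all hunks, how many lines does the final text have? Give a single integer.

Hunk 1: at line 1 remove [jdye,roz] add [xag] -> 8 lines: fsxp jxb xag txtba uxbp txcfy lxk flyaf
Hunk 2: at line 1 remove [xag,txtba,uxbp] add [ocfim,osbw] -> 7 lines: fsxp jxb ocfim osbw txcfy lxk flyaf
Hunk 3: at line 1 remove [ocfim,osbw,txcfy] add [foor] -> 5 lines: fsxp jxb foor lxk flyaf
Hunk 4: at line 1 remove [foor] add [ovkaf,rhur,aozk] -> 7 lines: fsxp jxb ovkaf rhur aozk lxk flyaf
Hunk 5: at line 1 remove [jxb,ovkaf] add [uft,lnnhu,ussze] -> 8 lines: fsxp uft lnnhu ussze rhur aozk lxk flyaf
Hunk 6: at line 4 remove [rhur,aozk,lxk] add [jpfa,wfxxh,whc] -> 8 lines: fsxp uft lnnhu ussze jpfa wfxxh whc flyaf
Hunk 7: at line 1 remove [uft,lnnhu] add [uvzs,jmn] -> 8 lines: fsxp uvzs jmn ussze jpfa wfxxh whc flyaf
Final line count: 8

Answer: 8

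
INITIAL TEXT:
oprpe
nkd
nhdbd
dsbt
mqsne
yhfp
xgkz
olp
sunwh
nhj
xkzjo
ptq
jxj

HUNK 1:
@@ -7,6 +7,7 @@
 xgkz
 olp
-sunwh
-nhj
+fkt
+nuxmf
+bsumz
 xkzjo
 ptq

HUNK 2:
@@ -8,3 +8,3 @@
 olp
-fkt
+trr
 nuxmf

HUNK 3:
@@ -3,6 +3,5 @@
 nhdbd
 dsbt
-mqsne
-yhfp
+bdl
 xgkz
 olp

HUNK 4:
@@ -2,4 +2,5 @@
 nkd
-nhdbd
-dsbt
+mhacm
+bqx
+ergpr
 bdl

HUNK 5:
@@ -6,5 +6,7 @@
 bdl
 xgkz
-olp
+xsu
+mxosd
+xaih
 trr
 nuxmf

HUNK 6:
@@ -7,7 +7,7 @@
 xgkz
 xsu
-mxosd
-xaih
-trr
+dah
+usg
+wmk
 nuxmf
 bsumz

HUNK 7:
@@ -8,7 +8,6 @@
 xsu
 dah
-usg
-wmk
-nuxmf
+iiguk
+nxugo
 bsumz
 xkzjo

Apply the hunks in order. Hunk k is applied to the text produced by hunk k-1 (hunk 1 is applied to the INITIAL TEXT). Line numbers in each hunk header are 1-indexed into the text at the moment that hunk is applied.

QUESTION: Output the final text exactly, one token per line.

Hunk 1: at line 7 remove [sunwh,nhj] add [fkt,nuxmf,bsumz] -> 14 lines: oprpe nkd nhdbd dsbt mqsne yhfp xgkz olp fkt nuxmf bsumz xkzjo ptq jxj
Hunk 2: at line 8 remove [fkt] add [trr] -> 14 lines: oprpe nkd nhdbd dsbt mqsne yhfp xgkz olp trr nuxmf bsumz xkzjo ptq jxj
Hunk 3: at line 3 remove [mqsne,yhfp] add [bdl] -> 13 lines: oprpe nkd nhdbd dsbt bdl xgkz olp trr nuxmf bsumz xkzjo ptq jxj
Hunk 4: at line 2 remove [nhdbd,dsbt] add [mhacm,bqx,ergpr] -> 14 lines: oprpe nkd mhacm bqx ergpr bdl xgkz olp trr nuxmf bsumz xkzjo ptq jxj
Hunk 5: at line 6 remove [olp] add [xsu,mxosd,xaih] -> 16 lines: oprpe nkd mhacm bqx ergpr bdl xgkz xsu mxosd xaih trr nuxmf bsumz xkzjo ptq jxj
Hunk 6: at line 7 remove [mxosd,xaih,trr] add [dah,usg,wmk] -> 16 lines: oprpe nkd mhacm bqx ergpr bdl xgkz xsu dah usg wmk nuxmf bsumz xkzjo ptq jxj
Hunk 7: at line 8 remove [usg,wmk,nuxmf] add [iiguk,nxugo] -> 15 lines: oprpe nkd mhacm bqx ergpr bdl xgkz xsu dah iiguk nxugo bsumz xkzjo ptq jxj

Answer: oprpe
nkd
mhacm
bqx
ergpr
bdl
xgkz
xsu
dah
iiguk
nxugo
bsumz
xkzjo
ptq
jxj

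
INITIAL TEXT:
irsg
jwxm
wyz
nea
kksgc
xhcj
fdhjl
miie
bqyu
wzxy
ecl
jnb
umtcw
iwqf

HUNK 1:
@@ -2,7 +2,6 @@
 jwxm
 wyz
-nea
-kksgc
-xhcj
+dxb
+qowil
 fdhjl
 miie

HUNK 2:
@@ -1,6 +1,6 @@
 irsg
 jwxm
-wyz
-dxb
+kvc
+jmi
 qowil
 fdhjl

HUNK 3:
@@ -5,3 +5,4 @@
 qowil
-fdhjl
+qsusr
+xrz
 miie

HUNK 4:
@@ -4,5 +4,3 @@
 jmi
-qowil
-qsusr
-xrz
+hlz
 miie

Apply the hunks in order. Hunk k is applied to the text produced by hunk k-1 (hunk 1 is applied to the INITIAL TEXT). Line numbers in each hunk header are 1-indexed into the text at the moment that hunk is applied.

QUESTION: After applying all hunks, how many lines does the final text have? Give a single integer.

Answer: 12

Derivation:
Hunk 1: at line 2 remove [nea,kksgc,xhcj] add [dxb,qowil] -> 13 lines: irsg jwxm wyz dxb qowil fdhjl miie bqyu wzxy ecl jnb umtcw iwqf
Hunk 2: at line 1 remove [wyz,dxb] add [kvc,jmi] -> 13 lines: irsg jwxm kvc jmi qowil fdhjl miie bqyu wzxy ecl jnb umtcw iwqf
Hunk 3: at line 5 remove [fdhjl] add [qsusr,xrz] -> 14 lines: irsg jwxm kvc jmi qowil qsusr xrz miie bqyu wzxy ecl jnb umtcw iwqf
Hunk 4: at line 4 remove [qowil,qsusr,xrz] add [hlz] -> 12 lines: irsg jwxm kvc jmi hlz miie bqyu wzxy ecl jnb umtcw iwqf
Final line count: 12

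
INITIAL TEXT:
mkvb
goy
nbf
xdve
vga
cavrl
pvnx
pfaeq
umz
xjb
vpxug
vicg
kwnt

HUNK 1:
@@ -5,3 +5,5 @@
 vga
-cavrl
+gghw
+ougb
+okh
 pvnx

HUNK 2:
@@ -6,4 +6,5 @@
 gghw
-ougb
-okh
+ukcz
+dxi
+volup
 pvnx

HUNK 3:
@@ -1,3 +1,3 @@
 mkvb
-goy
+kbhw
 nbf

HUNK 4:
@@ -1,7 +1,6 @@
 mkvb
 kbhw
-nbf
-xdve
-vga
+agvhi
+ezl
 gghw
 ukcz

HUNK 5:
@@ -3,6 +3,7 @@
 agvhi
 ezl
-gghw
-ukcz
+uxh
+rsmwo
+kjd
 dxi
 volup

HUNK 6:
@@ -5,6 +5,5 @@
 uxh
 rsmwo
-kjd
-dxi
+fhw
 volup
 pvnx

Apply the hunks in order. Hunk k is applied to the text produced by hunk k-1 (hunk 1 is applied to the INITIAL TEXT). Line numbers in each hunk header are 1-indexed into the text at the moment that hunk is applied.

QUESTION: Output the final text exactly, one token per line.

Hunk 1: at line 5 remove [cavrl] add [gghw,ougb,okh] -> 15 lines: mkvb goy nbf xdve vga gghw ougb okh pvnx pfaeq umz xjb vpxug vicg kwnt
Hunk 2: at line 6 remove [ougb,okh] add [ukcz,dxi,volup] -> 16 lines: mkvb goy nbf xdve vga gghw ukcz dxi volup pvnx pfaeq umz xjb vpxug vicg kwnt
Hunk 3: at line 1 remove [goy] add [kbhw] -> 16 lines: mkvb kbhw nbf xdve vga gghw ukcz dxi volup pvnx pfaeq umz xjb vpxug vicg kwnt
Hunk 4: at line 1 remove [nbf,xdve,vga] add [agvhi,ezl] -> 15 lines: mkvb kbhw agvhi ezl gghw ukcz dxi volup pvnx pfaeq umz xjb vpxug vicg kwnt
Hunk 5: at line 3 remove [gghw,ukcz] add [uxh,rsmwo,kjd] -> 16 lines: mkvb kbhw agvhi ezl uxh rsmwo kjd dxi volup pvnx pfaeq umz xjb vpxug vicg kwnt
Hunk 6: at line 5 remove [kjd,dxi] add [fhw] -> 15 lines: mkvb kbhw agvhi ezl uxh rsmwo fhw volup pvnx pfaeq umz xjb vpxug vicg kwnt

Answer: mkvb
kbhw
agvhi
ezl
uxh
rsmwo
fhw
volup
pvnx
pfaeq
umz
xjb
vpxug
vicg
kwnt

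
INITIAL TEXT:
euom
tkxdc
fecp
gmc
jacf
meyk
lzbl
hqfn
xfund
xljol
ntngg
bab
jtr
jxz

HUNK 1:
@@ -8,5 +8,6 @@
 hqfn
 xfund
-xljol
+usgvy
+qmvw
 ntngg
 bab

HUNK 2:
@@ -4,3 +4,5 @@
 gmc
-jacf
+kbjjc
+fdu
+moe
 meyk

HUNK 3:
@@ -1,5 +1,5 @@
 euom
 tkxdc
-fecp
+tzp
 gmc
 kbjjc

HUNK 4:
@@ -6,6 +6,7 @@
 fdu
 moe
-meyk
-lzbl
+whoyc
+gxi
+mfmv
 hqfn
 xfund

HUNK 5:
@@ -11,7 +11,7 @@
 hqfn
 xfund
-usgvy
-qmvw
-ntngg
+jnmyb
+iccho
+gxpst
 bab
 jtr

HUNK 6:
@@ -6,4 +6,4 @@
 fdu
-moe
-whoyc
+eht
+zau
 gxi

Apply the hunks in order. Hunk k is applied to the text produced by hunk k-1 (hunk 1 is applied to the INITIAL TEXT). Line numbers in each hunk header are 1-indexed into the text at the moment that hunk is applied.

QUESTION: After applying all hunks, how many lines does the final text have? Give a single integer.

Hunk 1: at line 8 remove [xljol] add [usgvy,qmvw] -> 15 lines: euom tkxdc fecp gmc jacf meyk lzbl hqfn xfund usgvy qmvw ntngg bab jtr jxz
Hunk 2: at line 4 remove [jacf] add [kbjjc,fdu,moe] -> 17 lines: euom tkxdc fecp gmc kbjjc fdu moe meyk lzbl hqfn xfund usgvy qmvw ntngg bab jtr jxz
Hunk 3: at line 1 remove [fecp] add [tzp] -> 17 lines: euom tkxdc tzp gmc kbjjc fdu moe meyk lzbl hqfn xfund usgvy qmvw ntngg bab jtr jxz
Hunk 4: at line 6 remove [meyk,lzbl] add [whoyc,gxi,mfmv] -> 18 lines: euom tkxdc tzp gmc kbjjc fdu moe whoyc gxi mfmv hqfn xfund usgvy qmvw ntngg bab jtr jxz
Hunk 5: at line 11 remove [usgvy,qmvw,ntngg] add [jnmyb,iccho,gxpst] -> 18 lines: euom tkxdc tzp gmc kbjjc fdu moe whoyc gxi mfmv hqfn xfund jnmyb iccho gxpst bab jtr jxz
Hunk 6: at line 6 remove [moe,whoyc] add [eht,zau] -> 18 lines: euom tkxdc tzp gmc kbjjc fdu eht zau gxi mfmv hqfn xfund jnmyb iccho gxpst bab jtr jxz
Final line count: 18

Answer: 18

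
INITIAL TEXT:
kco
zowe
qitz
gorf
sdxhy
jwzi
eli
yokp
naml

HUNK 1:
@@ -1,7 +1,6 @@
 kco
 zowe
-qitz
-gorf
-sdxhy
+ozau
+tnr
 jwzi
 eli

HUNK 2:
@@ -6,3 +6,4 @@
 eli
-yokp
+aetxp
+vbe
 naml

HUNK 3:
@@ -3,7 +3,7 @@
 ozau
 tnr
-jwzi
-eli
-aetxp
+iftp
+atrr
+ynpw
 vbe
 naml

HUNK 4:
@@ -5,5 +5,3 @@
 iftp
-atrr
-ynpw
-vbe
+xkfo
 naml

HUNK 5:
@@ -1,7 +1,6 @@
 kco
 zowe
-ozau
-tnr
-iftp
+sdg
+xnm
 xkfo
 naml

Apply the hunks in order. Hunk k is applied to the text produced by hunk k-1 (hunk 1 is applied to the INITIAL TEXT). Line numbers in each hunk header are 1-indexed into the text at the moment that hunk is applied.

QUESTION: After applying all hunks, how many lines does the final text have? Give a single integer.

Hunk 1: at line 1 remove [qitz,gorf,sdxhy] add [ozau,tnr] -> 8 lines: kco zowe ozau tnr jwzi eli yokp naml
Hunk 2: at line 6 remove [yokp] add [aetxp,vbe] -> 9 lines: kco zowe ozau tnr jwzi eli aetxp vbe naml
Hunk 3: at line 3 remove [jwzi,eli,aetxp] add [iftp,atrr,ynpw] -> 9 lines: kco zowe ozau tnr iftp atrr ynpw vbe naml
Hunk 4: at line 5 remove [atrr,ynpw,vbe] add [xkfo] -> 7 lines: kco zowe ozau tnr iftp xkfo naml
Hunk 5: at line 1 remove [ozau,tnr,iftp] add [sdg,xnm] -> 6 lines: kco zowe sdg xnm xkfo naml
Final line count: 6

Answer: 6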